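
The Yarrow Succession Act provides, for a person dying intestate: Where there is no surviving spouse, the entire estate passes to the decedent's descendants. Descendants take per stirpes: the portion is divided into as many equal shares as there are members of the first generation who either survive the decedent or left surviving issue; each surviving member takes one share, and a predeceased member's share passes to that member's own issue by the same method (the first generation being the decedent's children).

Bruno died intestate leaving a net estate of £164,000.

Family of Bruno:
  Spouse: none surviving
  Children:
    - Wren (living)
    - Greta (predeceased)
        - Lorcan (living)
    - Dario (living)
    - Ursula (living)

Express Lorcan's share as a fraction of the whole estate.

Lorcan receives 1/4 of the estate.

The entire £164,000 passes to the descendants.
That amount (£164,000) is divided into 4 shares of £41,000: Wren, Dario, and Ursula each take £41,000; Greta's £41,000 share passes to Greta's issue.
Greta's share (£41,000) passes entirely to Lorcan.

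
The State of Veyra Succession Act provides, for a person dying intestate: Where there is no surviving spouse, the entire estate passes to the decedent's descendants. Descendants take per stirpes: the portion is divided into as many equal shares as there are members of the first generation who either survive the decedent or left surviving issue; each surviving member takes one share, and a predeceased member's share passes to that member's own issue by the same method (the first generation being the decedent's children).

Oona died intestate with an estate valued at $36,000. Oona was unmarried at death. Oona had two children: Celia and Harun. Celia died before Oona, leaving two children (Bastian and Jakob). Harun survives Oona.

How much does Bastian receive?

Bastian receives $9,000.

The entire $36,000 passes to the descendants.
That amount ($36,000) is divided into 2 shares of $18,000: Harun takes $18,000; Celia's $18,000 share passes to Celia's issue.
Celia's share ($18,000) is divided into 2 shares of $9,000: Bastian and Jakob each take $9,000.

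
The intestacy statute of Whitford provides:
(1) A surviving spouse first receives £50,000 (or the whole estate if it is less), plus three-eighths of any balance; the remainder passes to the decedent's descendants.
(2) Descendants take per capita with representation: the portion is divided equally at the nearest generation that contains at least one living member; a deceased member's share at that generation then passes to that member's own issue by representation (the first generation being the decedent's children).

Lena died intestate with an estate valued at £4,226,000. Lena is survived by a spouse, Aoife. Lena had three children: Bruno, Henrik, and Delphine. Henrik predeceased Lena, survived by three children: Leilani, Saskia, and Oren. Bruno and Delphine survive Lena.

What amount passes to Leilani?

Leilani receives £290,000.

Aoife first takes £50,000, leaving a balance of £4,176,000. Aoife then takes three-eighths of the balance (£1,566,000), for a total of £1,616,000. The remaining £2,610,000 passes to the descendants.
The descendants' portion (£2,610,000) is divided into 3 shares of £870,000: Bruno and Delphine each take £870,000; Henrik's £870,000 share passes to Henrik's issue.
Henrik's share (£870,000) is divided into 3 shares of £290,000: Leilani, Saskia, and Oren each take £290,000.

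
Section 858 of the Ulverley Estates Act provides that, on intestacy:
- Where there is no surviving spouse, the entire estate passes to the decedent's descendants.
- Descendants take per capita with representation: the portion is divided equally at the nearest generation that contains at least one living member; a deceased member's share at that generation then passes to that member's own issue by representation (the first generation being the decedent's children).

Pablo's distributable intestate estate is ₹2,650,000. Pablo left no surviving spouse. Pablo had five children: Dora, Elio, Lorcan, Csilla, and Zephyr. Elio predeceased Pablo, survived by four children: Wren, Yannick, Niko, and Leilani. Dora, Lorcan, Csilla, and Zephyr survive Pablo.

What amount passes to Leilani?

Leilani receives ₹132,500.

The entire ₹2,650,000 passes to the descendants.
That amount (₹2,650,000) is divided into 5 shares of ₹530,000: Dora, Lorcan, Csilla, and Zephyr each take ₹530,000; Elio's ₹530,000 share passes to Elio's issue.
Elio's share (₹530,000) is divided into 4 shares of ₹132,500: Wren, Yannick, Niko, and Leilani each take ₹132,500.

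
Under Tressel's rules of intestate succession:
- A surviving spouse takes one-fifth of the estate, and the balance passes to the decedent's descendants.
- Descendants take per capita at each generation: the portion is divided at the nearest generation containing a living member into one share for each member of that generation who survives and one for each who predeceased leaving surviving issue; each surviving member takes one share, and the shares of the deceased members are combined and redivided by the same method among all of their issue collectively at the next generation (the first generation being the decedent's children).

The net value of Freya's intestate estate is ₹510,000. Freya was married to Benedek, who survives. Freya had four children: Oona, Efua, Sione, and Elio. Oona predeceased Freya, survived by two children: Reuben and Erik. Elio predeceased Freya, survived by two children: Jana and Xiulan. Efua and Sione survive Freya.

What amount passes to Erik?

Erik receives ₹51,000.

Benedek takes one-fifth of ₹510,000 = ₹102,000. The remaining ₹408,000 passes to the descendants.
The descendants' portion (₹408,000) is divided at the children's generation into 4 shares of ₹102,000. Efua and Sione each take ₹102,000. The 2 shares of the deceased (Oona and Elio) are combined into a pool of ₹204,000.
That pool (₹204,000) is divided at the grandchildren's generation equally among Reuben, Erik, Jana, and Xiulan: ₹51,000 each.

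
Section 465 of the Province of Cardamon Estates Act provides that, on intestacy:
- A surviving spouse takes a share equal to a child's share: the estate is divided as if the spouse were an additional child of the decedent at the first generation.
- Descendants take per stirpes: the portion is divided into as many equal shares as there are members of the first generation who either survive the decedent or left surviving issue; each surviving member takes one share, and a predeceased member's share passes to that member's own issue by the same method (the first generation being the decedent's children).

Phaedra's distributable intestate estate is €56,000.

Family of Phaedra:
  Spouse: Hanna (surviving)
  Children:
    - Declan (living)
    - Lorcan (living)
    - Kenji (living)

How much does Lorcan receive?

Lorcan receives €14,000.

The spouse counts as an additional share at the children's level, so there are 4 primary shares of €14,000. Hanna takes one such share (€14,000).
The children's combined portion (€42,000) is divided into 3 shares of €14,000: Declan, Lorcan, and Kenji each take €14,000.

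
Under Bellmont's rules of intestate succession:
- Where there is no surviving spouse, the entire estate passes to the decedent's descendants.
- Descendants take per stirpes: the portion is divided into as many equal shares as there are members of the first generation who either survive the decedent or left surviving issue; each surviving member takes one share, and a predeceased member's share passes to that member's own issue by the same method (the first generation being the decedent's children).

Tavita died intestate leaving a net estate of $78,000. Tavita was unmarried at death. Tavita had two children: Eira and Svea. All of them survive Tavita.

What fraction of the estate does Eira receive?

Eira receives 1/2 of the estate.

The entire $78,000 passes to the descendants.
That amount ($78,000) is divided into 2 shares of $39,000: Eira and Svea each take $39,000.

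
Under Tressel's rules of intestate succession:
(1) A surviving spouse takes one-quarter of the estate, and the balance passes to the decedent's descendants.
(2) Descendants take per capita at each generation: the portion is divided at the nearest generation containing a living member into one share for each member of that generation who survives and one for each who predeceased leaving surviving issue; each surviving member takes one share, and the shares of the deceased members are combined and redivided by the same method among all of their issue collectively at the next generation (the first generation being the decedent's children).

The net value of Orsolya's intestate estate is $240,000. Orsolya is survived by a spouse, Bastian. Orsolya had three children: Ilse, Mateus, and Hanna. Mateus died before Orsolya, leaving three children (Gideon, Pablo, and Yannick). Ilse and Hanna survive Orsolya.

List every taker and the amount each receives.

Bastian takes one-quarter of $240,000 = $60,000. The remaining $180,000 passes to the descendants.
The descendants' portion ($180,000) is divided at the children's generation into 3 shares of $60,000. Ilse and Hanna each take $60,000. The remaining share for the deceased Mateus ($60,000) is carried to the next generation.
That pool ($60,000) is divided at the grandchildren's generation equally among Gideon, Pablo, and Yannick: $20,000 each.

Bastian: $60,000; Ilse: $60,000; Gideon: $20,000; Pablo: $20,000; Yannick: $20,000; Hanna: $60,000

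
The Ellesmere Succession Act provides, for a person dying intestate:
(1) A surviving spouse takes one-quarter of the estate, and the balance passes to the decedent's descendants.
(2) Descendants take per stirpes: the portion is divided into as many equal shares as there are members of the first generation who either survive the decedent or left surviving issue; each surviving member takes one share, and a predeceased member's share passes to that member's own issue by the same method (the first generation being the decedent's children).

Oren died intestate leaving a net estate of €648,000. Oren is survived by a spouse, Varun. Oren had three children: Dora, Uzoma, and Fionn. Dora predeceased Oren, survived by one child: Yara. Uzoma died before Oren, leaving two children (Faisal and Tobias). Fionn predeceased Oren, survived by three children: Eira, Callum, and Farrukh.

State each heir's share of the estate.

Varun: €162,000; Yara: €162,000; Faisal: €81,000; Tobias: €81,000; Eira: €54,000; Callum: €54,000; Farrukh: €54,000

Varun takes one-quarter of €648,000 = €162,000. The remaining €486,000 passes to the descendants.
The descendants' portion (€486,000) is divided into 3 shares of €162,000: Dora's €162,000 share passes to Dora's issue; Uzoma's €162,000 share passes to Uzoma's issue; Fionn's €162,000 share passes to Fionn's issue.
Dora's share (€162,000) passes entirely to Yara.
Uzoma's share (€162,000) is divided into 2 shares of €81,000: Faisal and Tobias each take €81,000.
Fionn's share (€162,000) is divided into 3 shares of €54,000: Eira, Callum, and Farrukh each take €54,000.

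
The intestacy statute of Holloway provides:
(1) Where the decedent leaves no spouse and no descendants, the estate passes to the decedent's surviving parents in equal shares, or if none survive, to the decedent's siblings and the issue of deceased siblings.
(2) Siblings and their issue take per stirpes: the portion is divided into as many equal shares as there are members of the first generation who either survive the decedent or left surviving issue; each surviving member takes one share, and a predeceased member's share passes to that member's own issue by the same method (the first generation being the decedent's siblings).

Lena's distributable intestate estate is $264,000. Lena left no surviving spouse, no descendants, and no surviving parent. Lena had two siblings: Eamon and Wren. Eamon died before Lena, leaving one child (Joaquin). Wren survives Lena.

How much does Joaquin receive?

The entire $264,000 passes to the siblings and their issue.
That amount ($264,000) is divided into 2 shares of $132,000: Wren takes $132,000; Eamon's $132,000 share passes to Eamon's issue.
Eamon's share ($132,000) passes entirely to Joaquin.

Joaquin receives $132,000.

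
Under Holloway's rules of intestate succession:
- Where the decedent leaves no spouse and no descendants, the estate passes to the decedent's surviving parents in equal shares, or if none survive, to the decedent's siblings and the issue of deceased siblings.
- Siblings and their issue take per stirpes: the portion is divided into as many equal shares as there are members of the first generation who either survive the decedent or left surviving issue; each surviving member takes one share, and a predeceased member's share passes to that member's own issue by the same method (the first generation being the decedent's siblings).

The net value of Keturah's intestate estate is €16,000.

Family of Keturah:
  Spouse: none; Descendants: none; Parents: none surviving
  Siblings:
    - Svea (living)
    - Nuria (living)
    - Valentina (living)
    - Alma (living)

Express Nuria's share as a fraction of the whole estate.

The entire €16,000 passes to the siblings and their issue.
That amount (€16,000) is divided into 4 shares of €4,000: Svea, Nuria, Valentina, and Alma each take €4,000.

Nuria receives 1/4 of the estate.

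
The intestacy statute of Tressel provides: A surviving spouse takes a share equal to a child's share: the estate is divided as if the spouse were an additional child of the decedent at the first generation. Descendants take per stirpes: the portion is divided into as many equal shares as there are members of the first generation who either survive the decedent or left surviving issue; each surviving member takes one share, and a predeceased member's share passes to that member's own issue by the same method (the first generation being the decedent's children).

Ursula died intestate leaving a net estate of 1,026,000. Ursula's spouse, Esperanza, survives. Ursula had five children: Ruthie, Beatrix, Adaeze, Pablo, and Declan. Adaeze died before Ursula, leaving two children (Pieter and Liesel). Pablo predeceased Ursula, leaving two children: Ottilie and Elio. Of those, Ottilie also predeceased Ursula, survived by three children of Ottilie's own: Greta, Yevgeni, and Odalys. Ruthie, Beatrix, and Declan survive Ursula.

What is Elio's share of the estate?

Elio receives 85,500.

The spouse counts as an additional share at the children's level, so there are 6 primary shares of 171,000. Esperanza takes one such share (171,000).
The children's combined portion (855,000) is divided into 5 shares of 171,000: Ruthie, Beatrix, and Declan each take 171,000; Adaeze's 171,000 share passes to Adaeze's issue; Pablo's 171,000 share passes to Pablo's issue.
Adaeze's share (171,000) is divided into 2 shares of 85,500: Pieter and Liesel each take 85,500.
Pablo's share (171,000) is divided into 2 shares of 85,500: Elio takes 85,500; Ottilie's 85,500 share passes to Ottilie's issue.
Ottilie's share (85,500) is divided into 3 shares of 28,500: Greta, Yevgeni, and Odalys each take 28,500.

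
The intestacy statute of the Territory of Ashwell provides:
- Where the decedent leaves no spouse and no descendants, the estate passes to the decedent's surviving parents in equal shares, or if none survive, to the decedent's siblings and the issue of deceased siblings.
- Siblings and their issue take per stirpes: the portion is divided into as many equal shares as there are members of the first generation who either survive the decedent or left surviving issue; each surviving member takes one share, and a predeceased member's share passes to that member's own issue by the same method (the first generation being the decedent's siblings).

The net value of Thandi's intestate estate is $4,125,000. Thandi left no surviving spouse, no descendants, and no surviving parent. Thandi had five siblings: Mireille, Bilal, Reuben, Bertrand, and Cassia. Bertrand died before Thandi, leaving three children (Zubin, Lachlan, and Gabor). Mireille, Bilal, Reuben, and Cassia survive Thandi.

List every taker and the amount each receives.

The entire $4,125,000 passes to the siblings and their issue.
That amount ($4,125,000) is divided into 5 shares of $825,000: Mireille, Bilal, Reuben, and Cassia each take $825,000; Bertrand's $825,000 share passes to Bertrand's issue.
Bertrand's share ($825,000) is divided into 3 shares of $275,000: Zubin, Lachlan, and Gabor each take $275,000.

Mireille: $825,000; Bilal: $825,000; Reuben: $825,000; Zubin: $275,000; Lachlan: $275,000; Gabor: $275,000; Cassia: $825,000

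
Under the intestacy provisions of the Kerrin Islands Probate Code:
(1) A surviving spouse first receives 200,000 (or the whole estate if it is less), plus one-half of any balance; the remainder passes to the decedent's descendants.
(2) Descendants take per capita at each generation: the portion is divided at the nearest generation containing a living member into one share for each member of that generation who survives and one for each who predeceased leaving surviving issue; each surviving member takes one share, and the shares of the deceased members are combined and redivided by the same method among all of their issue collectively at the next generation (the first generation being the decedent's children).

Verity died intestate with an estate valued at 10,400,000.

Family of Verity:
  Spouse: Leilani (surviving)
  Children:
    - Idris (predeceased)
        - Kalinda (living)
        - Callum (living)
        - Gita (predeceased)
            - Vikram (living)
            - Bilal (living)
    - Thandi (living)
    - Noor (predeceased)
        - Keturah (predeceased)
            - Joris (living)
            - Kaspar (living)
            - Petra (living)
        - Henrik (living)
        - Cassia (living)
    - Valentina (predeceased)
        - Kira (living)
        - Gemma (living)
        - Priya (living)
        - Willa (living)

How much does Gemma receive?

Gemma receives 382,500.

Leilani first takes 200,000, leaving a balance of 10,200,000. Leilani then takes one-half of the balance (5,100,000), for a total of 5,300,000. The remaining 5,100,000 passes to the descendants.
The descendants' portion (5,100,000) is divided at the children's generation into 4 shares of 1,275,000. Thandi takes 1,275,000. The 3 shares of the deceased (Idris, Noor, and Valentina) are combined into a pool of 3,825,000.
That pool (3,825,000) is divided at the grandchildren's generation into 10 shares of 382,500. Kalinda, Callum, Henrik, Cassia, Kira, Gemma, Priya, and Willa each take 382,500. The 2 shares of the deceased (Gita and Keturah) are combined into a pool of 765,000.
That pool (765,000) is divided at the great-grandchildren's generation equally among Vikram, Bilal, Joris, Kaspar, and Petra: 153,000 each.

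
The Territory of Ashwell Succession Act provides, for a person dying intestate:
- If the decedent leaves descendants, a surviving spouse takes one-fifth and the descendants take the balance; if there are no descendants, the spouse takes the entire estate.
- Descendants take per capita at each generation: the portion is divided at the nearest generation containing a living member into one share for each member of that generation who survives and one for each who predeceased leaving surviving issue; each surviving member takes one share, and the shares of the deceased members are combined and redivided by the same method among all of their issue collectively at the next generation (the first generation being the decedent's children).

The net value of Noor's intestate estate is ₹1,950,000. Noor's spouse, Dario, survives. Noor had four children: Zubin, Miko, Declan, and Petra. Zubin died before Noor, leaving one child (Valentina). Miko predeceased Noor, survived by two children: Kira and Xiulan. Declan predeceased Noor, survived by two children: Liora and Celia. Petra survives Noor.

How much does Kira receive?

Kira receives ₹234,000.

Dario takes one-fifth of ₹1,950,000 = ₹390,000. The remaining ₹1,560,000 passes to the descendants.
The descendants' portion (₹1,560,000) is divided at the children's generation into 4 shares of ₹390,000. Petra takes ₹390,000. The 3 shares of the deceased (Zubin, Miko, and Declan) are combined into a pool of ₹1,170,000.
That pool (₹1,170,000) is divided at the grandchildren's generation equally among Valentina, Kira, Xiulan, Liora, and Celia: ₹234,000 each.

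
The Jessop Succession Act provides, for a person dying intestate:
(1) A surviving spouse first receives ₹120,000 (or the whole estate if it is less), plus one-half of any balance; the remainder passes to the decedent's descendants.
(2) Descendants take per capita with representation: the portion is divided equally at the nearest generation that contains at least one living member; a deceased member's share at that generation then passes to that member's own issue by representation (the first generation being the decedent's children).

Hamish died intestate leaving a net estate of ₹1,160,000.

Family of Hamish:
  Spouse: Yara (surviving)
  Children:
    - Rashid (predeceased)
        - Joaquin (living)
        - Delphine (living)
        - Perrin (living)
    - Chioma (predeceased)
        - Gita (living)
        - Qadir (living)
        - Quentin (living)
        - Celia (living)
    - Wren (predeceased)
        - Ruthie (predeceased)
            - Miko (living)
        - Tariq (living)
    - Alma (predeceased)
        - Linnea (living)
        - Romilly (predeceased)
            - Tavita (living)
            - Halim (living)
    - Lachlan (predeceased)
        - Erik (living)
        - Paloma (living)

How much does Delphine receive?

Delphine receives ₹40,000.

Yara first takes ₹120,000, leaving a balance of ₹1,040,000. Yara then takes one-half of the balance (₹520,000), for a total of ₹640,000. The remaining ₹520,000 passes to the descendants.
No child survives, so the initial division is made at the grandchildren's generation.
The descendants' portion (₹520,000) is divided into 13 shares of ₹40,000: Joaquin, Delphine, Perrin, Gita, Qadir, Quentin, Celia, Tariq, Linnea, Erik, and Paloma each take ₹40,000; Ruthie's ₹40,000 share passes to Ruthie's issue; Romilly's ₹40,000 share passes to Romilly's issue.
Ruthie's share (₹40,000) passes entirely to Miko.
Romilly's share (₹40,000) is divided into 2 shares of ₹20,000: Tavita and Halim each take ₹20,000.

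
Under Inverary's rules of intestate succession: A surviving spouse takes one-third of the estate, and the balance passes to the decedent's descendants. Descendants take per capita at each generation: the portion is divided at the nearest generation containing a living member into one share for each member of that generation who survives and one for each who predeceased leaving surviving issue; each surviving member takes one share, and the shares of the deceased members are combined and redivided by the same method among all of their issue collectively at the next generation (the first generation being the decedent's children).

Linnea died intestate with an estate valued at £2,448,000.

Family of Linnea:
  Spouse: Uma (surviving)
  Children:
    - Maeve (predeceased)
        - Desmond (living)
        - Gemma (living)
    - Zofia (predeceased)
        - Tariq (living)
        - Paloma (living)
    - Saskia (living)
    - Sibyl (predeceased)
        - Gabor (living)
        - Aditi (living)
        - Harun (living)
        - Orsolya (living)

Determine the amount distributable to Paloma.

Uma takes one-third of £2,448,000 = £816,000. The remaining £1,632,000 passes to the descendants.
The descendants' portion (£1,632,000) is divided at the children's generation into 4 shares of £408,000. Saskia takes £408,000. The 3 shares of the deceased (Maeve, Zofia, and Sibyl) are combined into a pool of £1,224,000.
That pool (£1,224,000) is divided at the grandchildren's generation equally among Desmond, Gemma, Tariq, Paloma, Gabor, Aditi, Harun, and Orsolya: £153,000 each.

Paloma receives £153,000.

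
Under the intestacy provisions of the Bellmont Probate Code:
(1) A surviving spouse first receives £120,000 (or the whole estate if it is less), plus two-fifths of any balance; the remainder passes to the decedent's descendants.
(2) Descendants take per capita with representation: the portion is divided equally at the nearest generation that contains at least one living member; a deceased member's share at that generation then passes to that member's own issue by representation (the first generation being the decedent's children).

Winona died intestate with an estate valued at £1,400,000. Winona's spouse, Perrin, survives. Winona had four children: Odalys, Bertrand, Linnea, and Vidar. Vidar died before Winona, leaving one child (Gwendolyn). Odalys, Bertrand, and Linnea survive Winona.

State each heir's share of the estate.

Perrin: £632,000; Odalys: £192,000; Bertrand: £192,000; Linnea: £192,000; Gwendolyn: £192,000

Perrin first takes £120,000, leaving a balance of £1,280,000. Perrin then takes two-fifths of the balance (£512,000), for a total of £632,000. The remaining £768,000 passes to the descendants.
The descendants' portion (£768,000) is divided into 4 shares of £192,000: Odalys, Bertrand, and Linnea each take £192,000; Vidar's £192,000 share passes to Vidar's issue.
Vidar's share (£192,000) passes entirely to Gwendolyn.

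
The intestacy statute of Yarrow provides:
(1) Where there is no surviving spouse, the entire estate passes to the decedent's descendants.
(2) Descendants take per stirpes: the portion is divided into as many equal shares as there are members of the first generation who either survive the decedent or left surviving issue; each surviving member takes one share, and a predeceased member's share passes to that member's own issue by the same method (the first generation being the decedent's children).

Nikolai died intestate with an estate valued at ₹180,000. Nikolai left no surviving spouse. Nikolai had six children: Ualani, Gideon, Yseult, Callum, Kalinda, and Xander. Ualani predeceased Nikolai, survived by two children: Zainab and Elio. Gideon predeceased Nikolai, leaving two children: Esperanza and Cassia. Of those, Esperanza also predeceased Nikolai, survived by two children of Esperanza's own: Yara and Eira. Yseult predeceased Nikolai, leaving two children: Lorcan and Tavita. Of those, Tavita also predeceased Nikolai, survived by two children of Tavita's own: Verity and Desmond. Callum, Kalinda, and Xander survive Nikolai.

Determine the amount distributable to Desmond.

Desmond receives ₹7,500.

The entire ₹180,000 passes to the descendants.
That amount (₹180,000) is divided into 6 shares of ₹30,000: Callum, Kalinda, and Xander each take ₹30,000; Ualani's ₹30,000 share passes to Ualani's issue; Gideon's ₹30,000 share passes to Gideon's issue; Yseult's ₹30,000 share passes to Yseult's issue.
Ualani's share (₹30,000) is divided into 2 shares of ₹15,000: Zainab and Elio each take ₹15,000.
Gideon's share (₹30,000) is divided into 2 shares of ₹15,000: Cassia takes ₹15,000; Esperanza's ₹15,000 share passes to Esperanza's issue.
Esperanza's share (₹15,000) is divided into 2 shares of ₹7,500: Yara and Eira each take ₹7,500.
Yseult's share (₹30,000) is divided into 2 shares of ₹15,000: Lorcan takes ₹15,000; Tavita's ₹15,000 share passes to Tavita's issue.
Tavita's share (₹15,000) is divided into 2 shares of ₹7,500: Verity and Desmond each take ₹7,500.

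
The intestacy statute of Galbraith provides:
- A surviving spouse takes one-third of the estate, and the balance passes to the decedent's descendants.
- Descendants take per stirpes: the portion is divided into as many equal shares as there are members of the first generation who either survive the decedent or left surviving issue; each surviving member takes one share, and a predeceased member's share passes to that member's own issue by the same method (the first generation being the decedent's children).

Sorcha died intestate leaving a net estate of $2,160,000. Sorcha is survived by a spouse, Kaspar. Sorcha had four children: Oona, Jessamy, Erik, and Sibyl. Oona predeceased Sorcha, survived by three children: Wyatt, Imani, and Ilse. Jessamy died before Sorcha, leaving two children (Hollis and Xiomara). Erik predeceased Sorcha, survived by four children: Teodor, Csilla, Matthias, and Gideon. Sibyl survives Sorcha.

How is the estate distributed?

Kaspar takes one-third of $2,160,000 = $720,000. The remaining $1,440,000 passes to the descendants.
The descendants' portion ($1,440,000) is divided into 4 shares of $360,000: Sibyl takes $360,000; Oona's $360,000 share passes to Oona's issue; Jessamy's $360,000 share passes to Jessamy's issue; Erik's $360,000 share passes to Erik's issue.
Oona's share ($360,000) is divided into 3 shares of $120,000: Wyatt, Imani, and Ilse each take $120,000.
Jessamy's share ($360,000) is divided into 2 shares of $180,000: Hollis and Xiomara each take $180,000.
Erik's share ($360,000) is divided into 4 shares of $90,000: Teodor, Csilla, Matthias, and Gideon each take $90,000.

Kaspar: $720,000; Wyatt: $120,000; Imani: $120,000; Ilse: $120,000; Hollis: $180,000; Xiomara: $180,000; Teodor: $90,000; Csilla: $90,000; Matthias: $90,000; Gideon: $90,000; Sibyl: $360,000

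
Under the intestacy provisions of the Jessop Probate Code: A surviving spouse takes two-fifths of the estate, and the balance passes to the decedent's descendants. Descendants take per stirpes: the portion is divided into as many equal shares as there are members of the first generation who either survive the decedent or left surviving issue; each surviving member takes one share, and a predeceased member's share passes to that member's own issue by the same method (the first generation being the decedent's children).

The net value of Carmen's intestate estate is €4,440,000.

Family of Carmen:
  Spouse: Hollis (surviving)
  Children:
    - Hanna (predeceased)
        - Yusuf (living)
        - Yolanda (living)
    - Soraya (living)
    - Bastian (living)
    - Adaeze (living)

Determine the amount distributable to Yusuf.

Hollis takes two-fifths of €4,440,000 = €1,776,000. The remaining €2,664,000 passes to the descendants.
The descendants' portion (€2,664,000) is divided into 4 shares of €666,000: Soraya, Bastian, and Adaeze each take €666,000; Hanna's €666,000 share passes to Hanna's issue.
Hanna's share (€666,000) is divided into 2 shares of €333,000: Yusuf and Yolanda each take €333,000.

Yusuf receives €333,000.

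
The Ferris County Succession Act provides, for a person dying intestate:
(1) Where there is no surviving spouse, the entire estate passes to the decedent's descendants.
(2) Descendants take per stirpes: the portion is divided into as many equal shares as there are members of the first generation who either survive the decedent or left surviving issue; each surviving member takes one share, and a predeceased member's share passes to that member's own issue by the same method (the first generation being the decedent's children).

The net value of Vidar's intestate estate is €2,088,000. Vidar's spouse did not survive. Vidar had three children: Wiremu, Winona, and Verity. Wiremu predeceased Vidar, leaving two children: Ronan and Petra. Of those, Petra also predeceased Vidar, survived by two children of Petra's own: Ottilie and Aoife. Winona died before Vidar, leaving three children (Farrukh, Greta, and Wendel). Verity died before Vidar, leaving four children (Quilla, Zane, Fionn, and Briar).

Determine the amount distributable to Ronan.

The entire €2,088,000 passes to the descendants.
That amount (€2,088,000) is divided into 3 shares of €696,000: Wiremu's €696,000 share passes to Wiremu's issue; Winona's €696,000 share passes to Winona's issue; Verity's €696,000 share passes to Verity's issue.
Wiremu's share (€696,000) is divided into 2 shares of €348,000: Ronan takes €348,000; Petra's €348,000 share passes to Petra's issue.
Petra's share (€348,000) is divided into 2 shares of €174,000: Ottilie and Aoife each take €174,000.
Winona's share (€696,000) is divided into 3 shares of €232,000: Farrukh, Greta, and Wendel each take €232,000.
Verity's share (€696,000) is divided into 4 shares of €174,000: Quilla, Zane, Fionn, and Briar each take €174,000.

Ronan receives €348,000.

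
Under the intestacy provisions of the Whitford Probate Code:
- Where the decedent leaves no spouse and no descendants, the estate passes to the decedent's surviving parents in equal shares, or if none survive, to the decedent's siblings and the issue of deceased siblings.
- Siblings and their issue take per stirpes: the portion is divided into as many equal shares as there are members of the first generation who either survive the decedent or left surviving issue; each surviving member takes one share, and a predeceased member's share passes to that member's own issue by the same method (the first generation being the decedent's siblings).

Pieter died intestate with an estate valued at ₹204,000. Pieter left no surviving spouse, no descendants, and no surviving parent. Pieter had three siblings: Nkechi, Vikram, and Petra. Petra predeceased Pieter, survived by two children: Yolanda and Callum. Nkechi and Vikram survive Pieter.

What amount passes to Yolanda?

The entire ₹204,000 passes to the siblings and their issue.
That amount (₹204,000) is divided into 3 shares of ₹68,000: Nkechi and Vikram each take ₹68,000; Petra's ₹68,000 share passes to Petra's issue.
Petra's share (₹68,000) is divided into 2 shares of ₹34,000: Yolanda and Callum each take ₹34,000.

Yolanda receives ₹34,000.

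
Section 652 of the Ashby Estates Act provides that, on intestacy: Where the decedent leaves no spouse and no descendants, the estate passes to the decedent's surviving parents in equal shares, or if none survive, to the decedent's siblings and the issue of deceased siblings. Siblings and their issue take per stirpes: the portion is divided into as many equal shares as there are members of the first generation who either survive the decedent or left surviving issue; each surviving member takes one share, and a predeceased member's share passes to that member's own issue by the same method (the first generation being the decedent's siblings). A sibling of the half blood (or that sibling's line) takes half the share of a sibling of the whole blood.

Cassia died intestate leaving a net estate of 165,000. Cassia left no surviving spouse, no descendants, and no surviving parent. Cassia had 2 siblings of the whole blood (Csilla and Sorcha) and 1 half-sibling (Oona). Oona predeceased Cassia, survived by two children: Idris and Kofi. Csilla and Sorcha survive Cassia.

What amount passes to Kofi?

The entire 165,000 passes to the siblings and their issue.
Counting each half-blood sibling's line as half a unit, there are 5/2 units in 165,000, so one unit is 66,000. Whole-blood lines (Csilla and Sorcha) take 66,000 each; half-blood lines (Oona) take 33,000 each.
Oona's share (33,000) is divided into 2 shares of 16,500: Idris and Kofi each take 16,500.

Kofi receives 16,500.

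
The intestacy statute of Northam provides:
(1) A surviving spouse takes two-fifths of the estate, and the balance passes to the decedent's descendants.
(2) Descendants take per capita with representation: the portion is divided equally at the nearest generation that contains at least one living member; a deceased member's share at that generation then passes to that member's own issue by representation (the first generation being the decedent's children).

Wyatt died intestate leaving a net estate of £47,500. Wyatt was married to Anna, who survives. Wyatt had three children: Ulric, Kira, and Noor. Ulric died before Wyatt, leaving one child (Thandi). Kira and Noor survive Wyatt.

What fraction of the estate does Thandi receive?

Thandi receives 1/5 of the estate.

Anna takes two-fifths of £47,500 = £19,000. The remaining £28,500 passes to the descendants.
The descendants' portion (£28,500) is divided into 3 shares of £9,500: Kira and Noor each take £9,500; Ulric's £9,500 share passes to Ulric's issue.
Ulric's share (£9,500) passes entirely to Thandi.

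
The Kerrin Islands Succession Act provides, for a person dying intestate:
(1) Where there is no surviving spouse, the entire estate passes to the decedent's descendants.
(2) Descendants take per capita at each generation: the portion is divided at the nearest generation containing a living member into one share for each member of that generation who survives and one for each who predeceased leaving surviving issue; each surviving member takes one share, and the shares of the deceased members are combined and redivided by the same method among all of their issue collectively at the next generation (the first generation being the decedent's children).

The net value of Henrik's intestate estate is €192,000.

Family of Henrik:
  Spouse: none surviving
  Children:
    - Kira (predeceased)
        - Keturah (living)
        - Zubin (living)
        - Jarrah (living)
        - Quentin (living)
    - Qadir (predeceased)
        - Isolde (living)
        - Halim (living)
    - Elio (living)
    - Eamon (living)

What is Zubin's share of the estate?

The entire €192,000 passes to the descendants.
That amount (€192,000) is divided at the children's generation into 4 shares of €48,000. Elio and Eamon each take €48,000. The 2 shares of the deceased (Kira and Qadir) are combined into a pool of €96,000.
That pool (€96,000) is divided at the grandchildren's generation equally among Keturah, Zubin, Jarrah, Quentin, Isolde, and Halim: €16,000 each.

Zubin receives €16,000.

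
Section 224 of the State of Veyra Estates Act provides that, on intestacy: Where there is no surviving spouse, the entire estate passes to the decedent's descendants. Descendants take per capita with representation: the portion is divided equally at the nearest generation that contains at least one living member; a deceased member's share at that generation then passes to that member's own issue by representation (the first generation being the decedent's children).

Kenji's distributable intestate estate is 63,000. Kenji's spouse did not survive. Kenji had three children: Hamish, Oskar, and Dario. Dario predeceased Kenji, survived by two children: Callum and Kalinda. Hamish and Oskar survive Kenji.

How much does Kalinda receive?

Kalinda receives 10,500.

The entire 63,000 passes to the descendants.
That amount (63,000) is divided into 3 shares of 21,000: Hamish and Oskar each take 21,000; Dario's 21,000 share passes to Dario's issue.
Dario's share (21,000) is divided into 2 shares of 10,500: Callum and Kalinda each take 10,500.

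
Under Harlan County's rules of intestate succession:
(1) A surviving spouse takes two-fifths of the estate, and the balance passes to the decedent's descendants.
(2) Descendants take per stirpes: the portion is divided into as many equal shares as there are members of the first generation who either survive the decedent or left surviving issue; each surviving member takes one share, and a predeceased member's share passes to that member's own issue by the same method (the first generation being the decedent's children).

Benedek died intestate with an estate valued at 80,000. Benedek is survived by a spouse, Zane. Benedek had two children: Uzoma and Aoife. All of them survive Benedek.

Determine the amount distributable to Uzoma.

Uzoma receives 24,000.

Zane takes two-fifths of 80,000 = 32,000. The remaining 48,000 passes to the descendants.
The descendants' portion (48,000) is divided into 2 shares of 24,000: Uzoma and Aoife each take 24,000.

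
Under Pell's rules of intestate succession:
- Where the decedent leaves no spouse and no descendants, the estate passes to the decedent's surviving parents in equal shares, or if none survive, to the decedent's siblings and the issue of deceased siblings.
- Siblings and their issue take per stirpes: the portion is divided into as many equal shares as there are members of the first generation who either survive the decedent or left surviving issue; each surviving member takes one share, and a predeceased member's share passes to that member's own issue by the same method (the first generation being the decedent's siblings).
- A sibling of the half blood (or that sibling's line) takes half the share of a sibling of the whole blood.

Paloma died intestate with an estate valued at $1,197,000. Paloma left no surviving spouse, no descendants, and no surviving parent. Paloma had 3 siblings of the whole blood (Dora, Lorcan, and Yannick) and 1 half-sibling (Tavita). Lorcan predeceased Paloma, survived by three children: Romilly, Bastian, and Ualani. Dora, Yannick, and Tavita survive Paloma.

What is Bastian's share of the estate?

Bastian receives $114,000.

The entire $1,197,000 passes to the siblings and their issue.
Counting each half-blood sibling's line as half a unit, there are 7/2 units in $1,197,000, so one unit is $342,000. Whole-blood lines (Dora, Lorcan, and Yannick) take $342,000 each; half-blood lines (Tavita) take $171,000 each.
Lorcan's share ($342,000) is divided into 3 shares of $114,000: Romilly, Bastian, and Ualani each take $114,000.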